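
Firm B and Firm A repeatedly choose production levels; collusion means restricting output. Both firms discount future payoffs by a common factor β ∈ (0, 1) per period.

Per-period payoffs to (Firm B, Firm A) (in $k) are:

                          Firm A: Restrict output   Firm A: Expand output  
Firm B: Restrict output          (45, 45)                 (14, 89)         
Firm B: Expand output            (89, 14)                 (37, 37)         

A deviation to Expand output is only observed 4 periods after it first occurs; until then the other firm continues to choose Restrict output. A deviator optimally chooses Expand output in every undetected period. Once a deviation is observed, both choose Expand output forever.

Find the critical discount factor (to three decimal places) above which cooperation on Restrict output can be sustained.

The best deviation is to choose Expand output for all 4 undetected periods, earning 89 each, then 37 forever once detected.
Deviation value: 89(1−β^4)/(1−β) + 37β^4/(1−β); cooperation value: 45/(1−β).
IC: 45 ≥ 89(1−β^4) + 37β^4 = 89 − 52β^4.
So β^4 ≥ 44/52 = 11/13, giving β ≥ (11/13)^(1/4) ≈ 0.959.

0.959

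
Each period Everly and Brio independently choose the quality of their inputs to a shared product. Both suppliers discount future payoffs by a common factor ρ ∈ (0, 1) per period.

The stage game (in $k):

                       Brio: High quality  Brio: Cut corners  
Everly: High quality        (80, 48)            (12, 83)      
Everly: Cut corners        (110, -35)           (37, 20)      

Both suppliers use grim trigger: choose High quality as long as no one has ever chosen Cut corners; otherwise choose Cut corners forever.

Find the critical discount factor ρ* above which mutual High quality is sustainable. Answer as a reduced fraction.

5/9

Everly: cooperation gives 80 each period; deviation gives 110 once then 37 forever.
  80/(1−ρ) ≥ 110 + 37ρ/(1−ρ) ⇒ ρ ≥ 30/73.
Brio: cooperation gives 48 each period; deviation gives 83 once then 20 forever.
  ρ ≥ 35/63 = 5/9.
Both must hold, so the binding constraint is Brio's: ρ ≥ 5/9.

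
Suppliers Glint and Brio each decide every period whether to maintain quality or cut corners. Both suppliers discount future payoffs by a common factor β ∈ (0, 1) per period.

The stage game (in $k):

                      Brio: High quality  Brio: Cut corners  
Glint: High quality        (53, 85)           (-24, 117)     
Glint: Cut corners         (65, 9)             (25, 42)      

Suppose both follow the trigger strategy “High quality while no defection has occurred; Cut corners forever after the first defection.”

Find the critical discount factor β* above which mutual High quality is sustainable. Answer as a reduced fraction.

For Glint: deviation gain 65−53 = 12, per-period punishment loss 53−25 = 28. IC gives β ≥ 12/40 = 3/10.
For Brio: gain 32, loss 43 per period, so β ≥ 32/75.
The tighter constraint is Brio's, so cooperation needs β ≥ 32/75.

32/75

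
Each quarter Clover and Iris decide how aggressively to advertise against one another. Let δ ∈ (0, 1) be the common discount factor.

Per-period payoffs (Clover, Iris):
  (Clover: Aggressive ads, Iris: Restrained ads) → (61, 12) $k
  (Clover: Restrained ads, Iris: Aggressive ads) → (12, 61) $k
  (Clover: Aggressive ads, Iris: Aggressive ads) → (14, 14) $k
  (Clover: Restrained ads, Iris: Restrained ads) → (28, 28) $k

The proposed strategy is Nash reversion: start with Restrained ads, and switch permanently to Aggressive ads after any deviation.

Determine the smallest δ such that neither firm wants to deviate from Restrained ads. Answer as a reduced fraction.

Cooperation forever yields 28 each period: 28/(1−δ).
Deviating yields 61 once, then 14 forever: 61 + 14δ/(1−δ).
No profitable deviation requires 28/(1−δ) ≥ 61 + 14δ/(1−δ).
Multiplying by (1−δ): 28 ≥ 61(1−δ) + 14δ = 61 − 47δ.
So 47δ ≥ 33, i.e. δ ≥ 33/47.

33/47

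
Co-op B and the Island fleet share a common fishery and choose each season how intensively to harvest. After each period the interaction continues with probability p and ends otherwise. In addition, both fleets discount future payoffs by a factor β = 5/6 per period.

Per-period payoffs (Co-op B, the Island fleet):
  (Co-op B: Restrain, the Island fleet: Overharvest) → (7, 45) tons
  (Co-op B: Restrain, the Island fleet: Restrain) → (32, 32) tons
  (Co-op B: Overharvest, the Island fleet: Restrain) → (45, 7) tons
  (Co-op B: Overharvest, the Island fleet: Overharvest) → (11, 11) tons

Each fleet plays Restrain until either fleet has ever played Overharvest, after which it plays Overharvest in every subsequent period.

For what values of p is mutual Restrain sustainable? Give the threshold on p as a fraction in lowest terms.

39/85

Expected continuation weight on next period's payoff is β·p = 5/6·p, which plays the role of the discount factor.
Cooperation requires 5/6·p ≥ (45−32)/(45−11) = 13/34, hence p ≥ 39/85.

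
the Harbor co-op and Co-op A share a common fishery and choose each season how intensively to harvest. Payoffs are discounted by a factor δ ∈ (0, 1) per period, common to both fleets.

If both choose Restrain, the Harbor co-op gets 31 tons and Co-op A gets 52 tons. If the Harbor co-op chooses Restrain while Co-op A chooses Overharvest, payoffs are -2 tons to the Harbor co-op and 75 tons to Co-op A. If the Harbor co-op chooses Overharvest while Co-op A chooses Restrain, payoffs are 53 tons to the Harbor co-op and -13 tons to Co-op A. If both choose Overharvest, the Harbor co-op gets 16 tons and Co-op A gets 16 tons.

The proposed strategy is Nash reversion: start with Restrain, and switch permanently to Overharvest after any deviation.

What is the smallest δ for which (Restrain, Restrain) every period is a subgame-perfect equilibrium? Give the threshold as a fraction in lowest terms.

the Harbor co-op's threshold: (53−31)/(53−16) = 22/37.
Co-op A's threshold: (75−52)/(75−16) = 23/59.
22/37 > 23/59, so the Harbor co-op binds and δ* = 22/37.

22/37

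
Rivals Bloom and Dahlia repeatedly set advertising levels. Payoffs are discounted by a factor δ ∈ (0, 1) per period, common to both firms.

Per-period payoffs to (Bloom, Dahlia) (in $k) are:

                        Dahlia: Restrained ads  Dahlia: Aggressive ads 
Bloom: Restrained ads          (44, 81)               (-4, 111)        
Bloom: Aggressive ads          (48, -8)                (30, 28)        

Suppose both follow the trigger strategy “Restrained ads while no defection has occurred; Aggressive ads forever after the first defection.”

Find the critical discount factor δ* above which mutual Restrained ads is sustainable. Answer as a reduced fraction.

30/83

For Bloom: deviation gain 48−44 = 4, per-period punishment loss 44−30 = 14. IC gives δ ≥ 4/18 = 2/9.
For Dahlia: gain 30, loss 53 per period, so δ ≥ 30/83.
The tighter constraint is Dahlia's, so cooperation needs δ ≥ 30/83.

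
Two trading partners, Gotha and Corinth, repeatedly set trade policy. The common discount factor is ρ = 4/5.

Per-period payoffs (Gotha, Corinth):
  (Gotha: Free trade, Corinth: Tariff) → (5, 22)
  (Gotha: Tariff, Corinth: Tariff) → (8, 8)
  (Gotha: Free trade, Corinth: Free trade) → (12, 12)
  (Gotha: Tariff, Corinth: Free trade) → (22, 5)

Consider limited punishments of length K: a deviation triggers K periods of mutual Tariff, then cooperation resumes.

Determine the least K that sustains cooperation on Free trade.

IC: ρ(1−ρ^K)/(1−ρ) ≥ (22−12)/(12−8) = 5/2.
With ρ = 4/5: need 1 − ρ^K ≥ 5/2·(1−4/5)/(4/5), i.e. ρ^K ≤ 0.3750.
Since (4/5)^4 = 0.4096 and (4/5)^5 = 0.3277, the smallest such K is 5.

5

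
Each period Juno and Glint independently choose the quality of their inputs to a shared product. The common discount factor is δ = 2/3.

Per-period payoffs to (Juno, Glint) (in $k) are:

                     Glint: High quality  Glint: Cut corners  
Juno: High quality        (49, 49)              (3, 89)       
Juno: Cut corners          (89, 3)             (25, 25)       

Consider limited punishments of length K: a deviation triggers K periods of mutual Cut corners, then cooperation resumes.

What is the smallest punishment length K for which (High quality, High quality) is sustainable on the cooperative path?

No profitable deviation requires (49−25)(δ+…+δ^K) ≥ 89−49, i.e. δ+…+δ^K ≥ 5/3 ≈ 1.6667.
With δ = 2/3, the partial sums are K=1: 0.6667, K=2: 1.1111, K=3: 1.4074, K=4: 1.6049, K=5: 1.7366.
K = 5 is the first length at which the sum reaches 1.6667.

5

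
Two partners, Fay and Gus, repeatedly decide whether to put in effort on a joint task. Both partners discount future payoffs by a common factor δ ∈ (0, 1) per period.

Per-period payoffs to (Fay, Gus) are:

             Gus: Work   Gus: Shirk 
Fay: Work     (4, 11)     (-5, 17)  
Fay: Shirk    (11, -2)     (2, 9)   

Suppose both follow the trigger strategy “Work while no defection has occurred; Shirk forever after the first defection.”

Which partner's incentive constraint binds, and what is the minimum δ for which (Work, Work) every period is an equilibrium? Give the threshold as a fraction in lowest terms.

Fay; δ ≥ 7/9

Fay: cooperation gives 4 each period; deviation gives 11 once then 2 forever.
  4/(1−δ) ≥ 11 + 2δ/(1−δ) ⇒ δ ≥ 7/9.
Gus: cooperation gives 11 each period; deviation gives 17 once then 9 forever.
  δ ≥ 6/8 = 3/4.
Both must hold, so the binding constraint is Fay's: δ ≥ 7/9.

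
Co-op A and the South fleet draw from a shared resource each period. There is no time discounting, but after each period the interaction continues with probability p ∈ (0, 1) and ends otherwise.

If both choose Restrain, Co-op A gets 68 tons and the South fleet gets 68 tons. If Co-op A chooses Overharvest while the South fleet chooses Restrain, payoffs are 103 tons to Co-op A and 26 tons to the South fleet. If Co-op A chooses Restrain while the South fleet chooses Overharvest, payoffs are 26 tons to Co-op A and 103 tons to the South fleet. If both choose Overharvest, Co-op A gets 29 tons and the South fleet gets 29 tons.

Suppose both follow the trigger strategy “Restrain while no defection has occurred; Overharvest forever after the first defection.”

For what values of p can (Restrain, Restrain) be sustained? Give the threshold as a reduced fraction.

35/74

With no time discounting, the continuation probability p plays the role of the discount factor.
Grim-trigger IC: 68/(1−p) ≥ 103 + 29p/(1−p) ⇒ p ≥ (103−68)/(103−29) = 35/74.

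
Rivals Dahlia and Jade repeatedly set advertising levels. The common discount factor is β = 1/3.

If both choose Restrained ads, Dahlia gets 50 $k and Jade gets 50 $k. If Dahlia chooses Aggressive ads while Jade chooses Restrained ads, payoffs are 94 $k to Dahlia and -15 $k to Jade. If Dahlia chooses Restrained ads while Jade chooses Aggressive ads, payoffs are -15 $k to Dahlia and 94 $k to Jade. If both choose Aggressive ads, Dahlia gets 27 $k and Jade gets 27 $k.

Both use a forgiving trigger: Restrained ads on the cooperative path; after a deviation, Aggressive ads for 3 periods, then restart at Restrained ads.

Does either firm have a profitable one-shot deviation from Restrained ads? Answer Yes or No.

A one-shot deviation gives 94 now, then 27 for 3 periods, then back to 50.
Gain from deviating: (94−50) today; loss: (50−27) in each of the next 3 periods.
No-deviation condition: (50−27)(β+…+β^3) ≥ 94−50, i.e. β+…+β^3 ≥ 44/23.
At β = 1/3: β+…+β^3 = 0.4815 < 1.9130.
So cooperation is not sustainable.

Yes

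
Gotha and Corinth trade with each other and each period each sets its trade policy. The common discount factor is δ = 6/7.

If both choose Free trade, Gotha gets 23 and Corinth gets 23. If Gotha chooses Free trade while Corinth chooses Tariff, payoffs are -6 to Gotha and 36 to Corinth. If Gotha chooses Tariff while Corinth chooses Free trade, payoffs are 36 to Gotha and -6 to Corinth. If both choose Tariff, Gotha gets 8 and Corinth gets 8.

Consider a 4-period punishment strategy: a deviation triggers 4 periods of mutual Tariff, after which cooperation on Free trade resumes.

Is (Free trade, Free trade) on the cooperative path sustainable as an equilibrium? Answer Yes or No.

A one-shot deviation gives 36 now, then 8 for 4 periods, then back to 23.
Gain from deviating: (36−23) today; loss: (23−8) in each of the next 4 periods.
No-deviation condition: (23−8)(δ+…+δ^4) ≥ 36−23, i.e. δ+…+δ^4 ≥ 13/15.
At δ = 6/7: δ+…+δ^4 = 2.7613 ≥ 0.8667.
So cooperation is sustainable.

Yes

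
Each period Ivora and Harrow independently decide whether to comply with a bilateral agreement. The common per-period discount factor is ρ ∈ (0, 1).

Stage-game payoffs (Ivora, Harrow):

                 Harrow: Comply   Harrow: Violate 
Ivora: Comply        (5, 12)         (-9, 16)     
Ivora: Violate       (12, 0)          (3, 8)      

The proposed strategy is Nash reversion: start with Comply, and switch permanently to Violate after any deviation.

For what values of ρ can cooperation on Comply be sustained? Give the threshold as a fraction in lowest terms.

7/9

Ivora's threshold: (12−5)/(12−3) = 7/9.
Harrow's threshold: (16−12)/(16−8) = 1/2.
7/9 > 1/2, so Ivora binds and ρ* = 7/9.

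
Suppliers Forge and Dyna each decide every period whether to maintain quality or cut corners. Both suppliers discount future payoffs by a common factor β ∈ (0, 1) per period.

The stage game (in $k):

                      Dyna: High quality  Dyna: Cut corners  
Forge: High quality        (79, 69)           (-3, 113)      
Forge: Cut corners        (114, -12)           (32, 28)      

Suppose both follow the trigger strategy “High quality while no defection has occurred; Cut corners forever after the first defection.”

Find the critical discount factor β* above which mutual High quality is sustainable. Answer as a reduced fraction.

Forge: cooperation gives 79 each period; deviation gives 114 once then 32 forever.
  79/(1−β) ≥ 114 + 32β/(1−β) ⇒ β ≥ 35/82.
Dyna: cooperation gives 69 each period; deviation gives 113 once then 28 forever.
  β ≥ 44/85.
Both must hold, so the binding constraint is Dyna's: β ≥ 44/85.

44/85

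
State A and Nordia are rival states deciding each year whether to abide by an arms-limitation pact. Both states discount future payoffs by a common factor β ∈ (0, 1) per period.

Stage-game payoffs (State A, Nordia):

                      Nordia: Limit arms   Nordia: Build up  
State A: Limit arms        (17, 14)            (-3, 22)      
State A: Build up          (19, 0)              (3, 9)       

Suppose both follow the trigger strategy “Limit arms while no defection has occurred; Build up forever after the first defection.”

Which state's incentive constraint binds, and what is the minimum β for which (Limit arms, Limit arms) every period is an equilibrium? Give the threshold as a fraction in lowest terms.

Nordia; β ≥ 8/13

For State A: deviation gain 19−17 = 2, per-period punishment loss 17−3 = 14. IC gives β ≥ 2/16 = 1/8.
For Nordia: gain 8, loss 5 per period, so β ≥ 8/13.
The tighter constraint is Nordia's, so cooperation needs β ≥ 8/13.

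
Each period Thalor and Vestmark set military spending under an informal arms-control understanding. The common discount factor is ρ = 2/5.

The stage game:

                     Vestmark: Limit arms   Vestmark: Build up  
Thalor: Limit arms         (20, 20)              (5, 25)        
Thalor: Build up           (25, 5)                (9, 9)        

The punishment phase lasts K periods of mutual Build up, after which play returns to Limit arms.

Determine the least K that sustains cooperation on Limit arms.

IC: ρ(1−ρ^K)/(1−ρ) ≥ (25−20)/(20−9) = 5/11.
With ρ = 2/5: need 1 − ρ^K ≥ 5/11·(1−2/5)/(2/5), i.e. ρ^K ≤ 0.3182.
Since (2/5)^1 = 0.4000 and (2/5)^2 = 0.1600, the smallest such K is 2.

2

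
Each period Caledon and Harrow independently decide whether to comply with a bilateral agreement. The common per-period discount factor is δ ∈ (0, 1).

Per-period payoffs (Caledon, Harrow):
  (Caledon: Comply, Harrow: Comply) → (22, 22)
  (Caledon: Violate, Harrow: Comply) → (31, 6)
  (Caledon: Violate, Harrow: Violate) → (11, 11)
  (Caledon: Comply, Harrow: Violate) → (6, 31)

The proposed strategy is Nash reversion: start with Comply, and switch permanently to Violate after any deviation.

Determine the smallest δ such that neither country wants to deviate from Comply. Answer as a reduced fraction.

Under grim trigger the critical discount factor is (T−C)/(T−P) with T = 31, C = 22, P = 11.
δ* = (31−22)/(31−11) = 9/20.

9/20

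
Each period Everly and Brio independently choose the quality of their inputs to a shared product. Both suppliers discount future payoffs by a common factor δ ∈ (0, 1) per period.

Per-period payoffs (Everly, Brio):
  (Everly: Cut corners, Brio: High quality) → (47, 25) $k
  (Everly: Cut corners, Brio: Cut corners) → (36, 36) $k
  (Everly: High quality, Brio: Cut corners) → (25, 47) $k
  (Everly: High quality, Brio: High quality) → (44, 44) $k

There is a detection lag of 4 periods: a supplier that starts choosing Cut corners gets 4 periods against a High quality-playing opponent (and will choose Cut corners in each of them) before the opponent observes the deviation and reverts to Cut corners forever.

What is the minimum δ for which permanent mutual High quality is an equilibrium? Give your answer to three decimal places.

Deviating for the 4 undetected periods gains 47−44 = 3 per period over cooperation, then loses 44−36 = 8 per period forever once punishment starts.
Gain: 3(1 + δ + … + δ^3); loss: 8·δ^4/(1−δ).
No profitable deviation ⇔ 3(1−δ^4) ≤ 8·δ^4, i.e. δ^4 ≥ 3/(3+8) = 3/11.
Hence δ ≥ (3/11)^(1/4) ≈ 0.723.

0.723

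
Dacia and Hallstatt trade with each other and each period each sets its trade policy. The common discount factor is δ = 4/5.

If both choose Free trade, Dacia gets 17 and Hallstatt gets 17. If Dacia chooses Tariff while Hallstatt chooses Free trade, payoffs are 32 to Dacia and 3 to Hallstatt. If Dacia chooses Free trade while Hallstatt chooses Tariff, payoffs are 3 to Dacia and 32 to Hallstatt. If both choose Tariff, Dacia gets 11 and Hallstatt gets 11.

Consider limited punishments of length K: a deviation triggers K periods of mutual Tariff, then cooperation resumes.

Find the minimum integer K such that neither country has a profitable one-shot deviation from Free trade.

5

Need Σ_{k=1}^{K} δ^k ≥ (32−17)/(17−11) = 2.5000 at δ = 4/5.
At K = 4 the sum is 2.3616 < 2.5000; at K = 5 it is 2.6893 ≥ 2.5000.
So the minimum punishment length is K = 5.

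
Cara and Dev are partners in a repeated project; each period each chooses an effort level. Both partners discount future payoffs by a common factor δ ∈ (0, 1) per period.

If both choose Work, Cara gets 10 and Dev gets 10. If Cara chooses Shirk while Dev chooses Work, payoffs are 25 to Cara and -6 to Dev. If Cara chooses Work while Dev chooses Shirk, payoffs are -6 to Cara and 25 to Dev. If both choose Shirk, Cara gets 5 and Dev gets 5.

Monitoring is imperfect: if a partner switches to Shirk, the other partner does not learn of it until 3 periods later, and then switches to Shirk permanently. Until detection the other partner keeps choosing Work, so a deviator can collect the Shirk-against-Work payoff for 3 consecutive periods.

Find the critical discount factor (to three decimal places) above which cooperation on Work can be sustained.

The best deviation is to choose Shirk for all 3 undetected periods, earning 25 each, then 5 forever once detected.
Deviation value: 25(1−δ^3)/(1−δ) + 5δ^3/(1−δ); cooperation value: 10/(1−δ).
IC: 10 ≥ 25(1−δ^3) + 5δ^3 = 25 − 20δ^3.
So δ^3 ≥ 15/20 = 3/4, giving δ ≥ (3/4)^(1/3) ≈ 0.909.

0.909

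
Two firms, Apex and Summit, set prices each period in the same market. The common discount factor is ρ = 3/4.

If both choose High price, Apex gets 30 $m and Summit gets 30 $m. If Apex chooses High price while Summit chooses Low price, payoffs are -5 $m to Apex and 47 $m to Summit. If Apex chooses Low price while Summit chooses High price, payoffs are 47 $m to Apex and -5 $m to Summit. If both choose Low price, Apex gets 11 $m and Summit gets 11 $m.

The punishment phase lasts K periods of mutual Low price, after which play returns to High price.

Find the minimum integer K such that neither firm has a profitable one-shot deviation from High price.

No profitable deviation requires (30−11)(ρ+…+ρ^K) ≥ 47−30, i.e. ρ+…+ρ^K ≥ 17/19 ≈ 0.8947.
With ρ = 3/4, the partial sums are K=1: 0.7500, K=2: 1.3125.
K = 2 is the first length at which the sum reaches 0.8947.

2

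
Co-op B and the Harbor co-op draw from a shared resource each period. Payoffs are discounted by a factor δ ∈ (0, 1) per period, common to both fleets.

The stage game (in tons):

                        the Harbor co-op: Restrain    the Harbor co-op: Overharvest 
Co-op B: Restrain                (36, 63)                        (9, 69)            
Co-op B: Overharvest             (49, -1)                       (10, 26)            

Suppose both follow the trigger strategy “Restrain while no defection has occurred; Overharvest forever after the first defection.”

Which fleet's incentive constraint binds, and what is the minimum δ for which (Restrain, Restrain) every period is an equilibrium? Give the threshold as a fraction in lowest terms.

For Co-op B: deviation gain 49−36 = 13, per-period punishment loss 36−10 = 26. IC gives δ ≥ 13/39 = 1/3.
For the Harbor co-op: gain 6, loss 37 per period, so δ ≥ 6/43.
The tighter constraint is Co-op B's, so cooperation needs δ ≥ 1/3.

Co-op B; δ ≥ 1/3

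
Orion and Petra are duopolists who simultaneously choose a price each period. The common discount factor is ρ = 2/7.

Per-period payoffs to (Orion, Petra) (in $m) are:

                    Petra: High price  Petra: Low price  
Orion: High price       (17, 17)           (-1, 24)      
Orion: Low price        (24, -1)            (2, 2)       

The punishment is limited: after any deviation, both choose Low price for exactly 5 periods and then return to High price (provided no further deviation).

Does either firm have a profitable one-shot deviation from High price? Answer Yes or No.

A one-shot deviation gives 24 now, then 2 for 5 periods, then back to 17.
Gain from deviating: (24−17) today; loss: (17−2) in each of the next 5 periods.
No-deviation condition: (17−2)(ρ+…+ρ^5) ≥ 24−17, i.e. ρ+…+ρ^5 ≥ 7/15.
At ρ = 2/7: ρ+…+ρ^5 = 0.3992 < 0.4667.
So cooperation is not sustainable.

Yes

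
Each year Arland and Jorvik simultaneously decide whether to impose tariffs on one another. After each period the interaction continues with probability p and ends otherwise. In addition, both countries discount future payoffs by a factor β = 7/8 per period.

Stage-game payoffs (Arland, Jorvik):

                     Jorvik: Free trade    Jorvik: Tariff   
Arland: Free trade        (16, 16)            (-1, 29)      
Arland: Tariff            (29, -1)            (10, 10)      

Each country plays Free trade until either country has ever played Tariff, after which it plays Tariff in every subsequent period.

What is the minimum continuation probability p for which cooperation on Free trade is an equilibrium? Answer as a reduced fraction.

With continuation probability p and discount β, the effective per-period discount factor is βp.
Grim-trigger IC: βp ≥ (29−16)/(29−10) = 13/19.
So p ≥ (13/19)/(7/8) = 104/133.

104/133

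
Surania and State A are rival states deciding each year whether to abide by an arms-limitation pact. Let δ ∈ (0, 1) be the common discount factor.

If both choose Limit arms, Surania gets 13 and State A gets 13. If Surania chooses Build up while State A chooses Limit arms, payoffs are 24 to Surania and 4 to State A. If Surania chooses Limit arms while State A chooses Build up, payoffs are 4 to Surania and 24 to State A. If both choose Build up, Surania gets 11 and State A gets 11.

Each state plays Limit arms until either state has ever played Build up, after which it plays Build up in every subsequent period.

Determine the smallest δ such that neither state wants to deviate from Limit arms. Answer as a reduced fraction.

11/13

Under grim trigger the critical discount factor is (T−C)/(T−P) with T = 24, C = 13, P = 11.
δ* = (24−13)/(24−11) = 11/13.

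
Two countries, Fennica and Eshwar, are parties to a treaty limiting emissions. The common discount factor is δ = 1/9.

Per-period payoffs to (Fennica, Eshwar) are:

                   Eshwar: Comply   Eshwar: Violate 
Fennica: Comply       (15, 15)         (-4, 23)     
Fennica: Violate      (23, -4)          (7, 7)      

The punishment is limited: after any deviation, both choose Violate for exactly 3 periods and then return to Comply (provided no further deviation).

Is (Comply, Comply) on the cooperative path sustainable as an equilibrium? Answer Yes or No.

IC: δ+…+δ^3 ≥ (23−15)/(15−7) = 1.
At δ = 1/9: partial sum = 0.1248 < 1.0000. Cooperation not sustainable.

No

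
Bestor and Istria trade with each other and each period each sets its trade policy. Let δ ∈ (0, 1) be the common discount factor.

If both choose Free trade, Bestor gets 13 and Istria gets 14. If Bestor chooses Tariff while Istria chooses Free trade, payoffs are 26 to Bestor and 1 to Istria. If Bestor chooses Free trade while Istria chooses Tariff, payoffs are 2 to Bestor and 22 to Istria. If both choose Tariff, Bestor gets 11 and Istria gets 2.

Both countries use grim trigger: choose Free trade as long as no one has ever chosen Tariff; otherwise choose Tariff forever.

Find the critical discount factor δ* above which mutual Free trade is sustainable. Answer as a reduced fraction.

13/15

Bestor: cooperation gives 13 each period; deviation gives 26 once then 11 forever.
  13/(1−δ) ≥ 26 + 11δ/(1−δ) ⇒ δ ≥ 13/15.
Istria: cooperation gives 14 each period; deviation gives 22 once then 2 forever.
  δ ≥ 8/20 = 2/5.
Both must hold, so the binding constraint is Bestor's: δ ≥ 13/15.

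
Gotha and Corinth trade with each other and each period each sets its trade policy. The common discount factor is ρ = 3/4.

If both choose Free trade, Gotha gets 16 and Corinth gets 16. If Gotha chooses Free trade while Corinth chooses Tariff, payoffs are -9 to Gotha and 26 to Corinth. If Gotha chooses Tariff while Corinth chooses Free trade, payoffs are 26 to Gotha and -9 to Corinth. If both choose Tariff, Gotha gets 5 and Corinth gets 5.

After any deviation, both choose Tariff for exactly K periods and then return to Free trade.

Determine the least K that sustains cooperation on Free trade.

2

No profitable deviation requires (16−5)(ρ+…+ρ^K) ≥ 26−16, i.e. ρ+…+ρ^K ≥ 10/11 ≈ 0.9091.
With ρ = 3/4, the partial sums are K=1: 0.7500, K=2: 1.3125.
K = 2 is the first length at which the sum reaches 0.9091.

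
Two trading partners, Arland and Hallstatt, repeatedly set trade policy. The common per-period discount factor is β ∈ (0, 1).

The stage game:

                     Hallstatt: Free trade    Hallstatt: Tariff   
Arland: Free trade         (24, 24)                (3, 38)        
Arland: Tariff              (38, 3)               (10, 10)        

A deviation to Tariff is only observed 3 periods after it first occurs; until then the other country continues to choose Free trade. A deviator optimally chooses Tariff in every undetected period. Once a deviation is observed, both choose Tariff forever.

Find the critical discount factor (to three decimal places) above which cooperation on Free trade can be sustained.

The best deviation is to choose Tariff for all 3 undetected periods, earning 38 each, then 10 forever once detected.
Deviation value: 38(1−β^3)/(1−β) + 10β^3/(1−β); cooperation value: 24/(1−β).
IC: 24 ≥ 38(1−β^3) + 10β^3 = 38 − 28β^3.
So β^3 ≥ 14/28 = 1/2, giving β ≥ (1/2)^(1/3) ≈ 0.794.

0.794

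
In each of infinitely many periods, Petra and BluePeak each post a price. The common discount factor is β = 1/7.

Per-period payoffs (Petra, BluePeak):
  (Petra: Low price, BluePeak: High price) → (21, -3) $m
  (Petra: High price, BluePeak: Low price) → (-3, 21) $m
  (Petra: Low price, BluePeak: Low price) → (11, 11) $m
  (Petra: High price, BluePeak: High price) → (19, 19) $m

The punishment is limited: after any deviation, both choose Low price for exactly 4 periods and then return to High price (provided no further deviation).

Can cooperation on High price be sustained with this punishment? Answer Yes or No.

IC: β+…+β^4 ≥ (21−19)/(19−11) = 1/4.
At β = 1/7: partial sum = 0.1666 < 0.2500. Cooperation not sustainable.

No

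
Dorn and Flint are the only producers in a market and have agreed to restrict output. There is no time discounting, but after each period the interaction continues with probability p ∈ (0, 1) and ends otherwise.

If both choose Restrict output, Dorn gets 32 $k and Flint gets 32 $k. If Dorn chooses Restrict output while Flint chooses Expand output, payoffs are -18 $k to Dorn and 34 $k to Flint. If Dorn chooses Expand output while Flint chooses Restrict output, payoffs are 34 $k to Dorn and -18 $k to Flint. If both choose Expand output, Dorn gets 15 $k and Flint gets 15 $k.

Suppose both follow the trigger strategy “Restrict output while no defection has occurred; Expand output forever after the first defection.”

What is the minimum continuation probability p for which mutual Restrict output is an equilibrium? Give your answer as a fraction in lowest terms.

2/19

Expected cooperation value is 32 + p·32 + p²·32 + … = 32/(1−p); deviation gives 34 + p·15/(1−p).
32 ≥ 34(1−p) + 15p ⇒ 19p ≥ 2 ⇒ p ≥ 2/19.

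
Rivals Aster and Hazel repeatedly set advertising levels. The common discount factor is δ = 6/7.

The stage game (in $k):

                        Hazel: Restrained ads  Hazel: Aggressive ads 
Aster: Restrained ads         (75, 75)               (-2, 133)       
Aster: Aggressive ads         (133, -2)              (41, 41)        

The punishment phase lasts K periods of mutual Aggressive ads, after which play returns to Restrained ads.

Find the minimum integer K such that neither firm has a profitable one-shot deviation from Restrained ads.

Need Σ_{k=1}^{K} δ^k ≥ (133−75)/(75−41) = 1.7059 at δ = 6/7.
At K = 2 the sum is 1.5918 < 1.7059; at K = 3 it is 2.2216 ≥ 1.7059.
So the minimum punishment length is K = 3.

3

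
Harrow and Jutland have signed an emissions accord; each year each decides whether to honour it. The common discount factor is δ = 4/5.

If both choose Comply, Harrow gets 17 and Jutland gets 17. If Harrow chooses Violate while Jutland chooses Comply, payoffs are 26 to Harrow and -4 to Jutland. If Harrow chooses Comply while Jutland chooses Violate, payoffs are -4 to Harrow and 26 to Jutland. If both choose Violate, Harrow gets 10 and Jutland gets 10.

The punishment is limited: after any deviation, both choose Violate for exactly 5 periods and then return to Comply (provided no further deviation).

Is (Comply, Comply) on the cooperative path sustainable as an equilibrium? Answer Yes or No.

Yes

Comparing payoff streams over the 6 periods until play realigns: cooperate → 17(1+δ+…+δ^5); deviate → 26 + 10(δ+…+δ^5).
Cooperation is sustained iff (17−10)(δ+…+δ^5) ≥ 26−17.
δ+…+δ^5 = 4/5·(1−(4/5)^5)/(1−4/5) = 2.6893, and (26−17)/(17−10) = 1.2857.
2.6893 ≥ 1.2857, so cooperation is sustainable.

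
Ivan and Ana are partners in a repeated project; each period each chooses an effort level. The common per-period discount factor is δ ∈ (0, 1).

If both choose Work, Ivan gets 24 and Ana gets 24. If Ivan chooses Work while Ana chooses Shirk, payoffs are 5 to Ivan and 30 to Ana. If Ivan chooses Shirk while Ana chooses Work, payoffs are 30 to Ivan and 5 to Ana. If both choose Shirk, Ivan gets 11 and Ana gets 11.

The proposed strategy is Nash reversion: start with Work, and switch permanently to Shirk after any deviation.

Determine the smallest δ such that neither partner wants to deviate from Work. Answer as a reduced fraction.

One-period gain from deviating is 30 − 24 = 6. The loss is 24 − 11 = 13 in every subsequent period, with present value 13·δ/(1−δ).
Deviation is unprofitable when 13·δ/(1−δ) ≥ 6, i.e. δ/(1−δ) ≥ 6/13.
Equivalently δ ≥ 6/(6+13) = 6/19.

6/19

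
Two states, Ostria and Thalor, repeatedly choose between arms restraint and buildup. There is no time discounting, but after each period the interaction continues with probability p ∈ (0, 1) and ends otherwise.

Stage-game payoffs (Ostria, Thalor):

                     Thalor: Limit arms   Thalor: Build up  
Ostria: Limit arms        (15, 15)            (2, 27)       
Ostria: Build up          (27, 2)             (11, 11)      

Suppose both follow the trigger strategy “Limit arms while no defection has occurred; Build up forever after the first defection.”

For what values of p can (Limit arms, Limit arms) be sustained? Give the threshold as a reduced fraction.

3/4

With no time discounting, the continuation probability p plays the role of the discount factor.
Grim-trigger IC: 15/(1−p) ≥ 27 + 11p/(1−p) ⇒ p ≥ (27−15)/(27−11) = 3/4.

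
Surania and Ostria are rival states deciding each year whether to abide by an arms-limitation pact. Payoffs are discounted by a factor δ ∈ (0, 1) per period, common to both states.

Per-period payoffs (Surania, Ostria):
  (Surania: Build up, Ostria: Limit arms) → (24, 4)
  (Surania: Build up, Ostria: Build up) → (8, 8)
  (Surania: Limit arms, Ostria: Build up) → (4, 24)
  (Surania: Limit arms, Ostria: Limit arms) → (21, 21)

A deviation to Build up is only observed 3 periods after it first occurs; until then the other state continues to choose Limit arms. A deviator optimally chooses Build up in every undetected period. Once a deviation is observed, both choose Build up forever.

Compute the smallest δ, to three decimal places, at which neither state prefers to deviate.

0.572

Deviating for the 3 undetected periods gains 24−21 = 3 per period over cooperation, then loses 21−8 = 13 per period forever once punishment starts.
Gain: 3(1 + δ + … + δ^2); loss: 13·δ^3/(1−δ).
No profitable deviation ⇔ 3(1−δ^3) ≤ 13·δ^3, i.e. δ^3 ≥ 3/(3+13) = 3/16.
Hence δ ≥ (3/16)^(1/3) ≈ 0.572.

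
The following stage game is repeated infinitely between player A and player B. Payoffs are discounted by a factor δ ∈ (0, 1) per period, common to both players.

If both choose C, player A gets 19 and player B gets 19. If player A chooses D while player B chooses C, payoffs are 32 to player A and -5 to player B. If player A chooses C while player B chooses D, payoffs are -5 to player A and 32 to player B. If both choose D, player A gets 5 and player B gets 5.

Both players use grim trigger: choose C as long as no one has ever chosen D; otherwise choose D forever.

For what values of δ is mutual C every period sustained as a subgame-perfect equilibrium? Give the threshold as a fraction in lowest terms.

One-period gain from deviating is 32 − 19 = 13. The loss is 19 − 5 = 14 in every subsequent period, with present value 14·δ/(1−δ).
Deviation is unprofitable when 14·δ/(1−δ) ≥ 13, i.e. δ/(1−δ) ≥ 13/14.
Equivalently δ ≥ 13/(13+14) = 13/27.

13/27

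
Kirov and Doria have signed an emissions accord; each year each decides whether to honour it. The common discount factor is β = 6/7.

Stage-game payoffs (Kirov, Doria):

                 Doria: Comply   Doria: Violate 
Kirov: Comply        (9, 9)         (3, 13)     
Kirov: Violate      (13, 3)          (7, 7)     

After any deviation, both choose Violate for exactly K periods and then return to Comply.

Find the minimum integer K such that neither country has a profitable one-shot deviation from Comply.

No profitable deviation requires (9−7)(β+…+β^K) ≥ 13−9, i.e. β+…+β^K ≥ 2 ≈ 2.0000.
With β = 6/7, the partial sums are K=1: 0.8571, K=2: 1.5918, K=3: 2.2216.
K = 3 is the first length at which the sum reaches 2.0000.

3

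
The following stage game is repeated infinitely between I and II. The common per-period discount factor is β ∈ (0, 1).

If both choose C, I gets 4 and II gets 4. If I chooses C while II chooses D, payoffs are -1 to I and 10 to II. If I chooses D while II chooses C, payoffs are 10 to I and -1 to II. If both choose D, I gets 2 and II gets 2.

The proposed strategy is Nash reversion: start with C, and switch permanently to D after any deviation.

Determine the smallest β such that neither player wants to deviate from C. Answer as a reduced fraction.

One-period gain from deviating is 10 − 4 = 6. The loss is 4 − 2 = 2 in every subsequent period, with present value 2·β/(1−β).
Deviation is unprofitable when 2·β/(1−β) ≥ 6, i.e. β/(1−β) ≥ 3.
Equivalently β ≥ 6/(6+2) = 3/4.

3/4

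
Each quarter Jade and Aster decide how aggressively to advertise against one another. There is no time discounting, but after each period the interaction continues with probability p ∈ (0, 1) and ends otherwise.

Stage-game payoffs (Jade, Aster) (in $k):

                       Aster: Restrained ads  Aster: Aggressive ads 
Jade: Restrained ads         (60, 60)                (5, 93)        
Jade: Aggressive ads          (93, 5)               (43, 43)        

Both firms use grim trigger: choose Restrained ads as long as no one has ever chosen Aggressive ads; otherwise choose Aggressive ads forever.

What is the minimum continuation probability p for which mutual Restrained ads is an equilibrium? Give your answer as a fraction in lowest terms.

With no time discounting, the continuation probability p plays the role of the discount factor.
Grim-trigger IC: 60/(1−p) ≥ 93 + 43p/(1−p) ⇒ p ≥ (93−60)/(93−43) = 33/50.

33/50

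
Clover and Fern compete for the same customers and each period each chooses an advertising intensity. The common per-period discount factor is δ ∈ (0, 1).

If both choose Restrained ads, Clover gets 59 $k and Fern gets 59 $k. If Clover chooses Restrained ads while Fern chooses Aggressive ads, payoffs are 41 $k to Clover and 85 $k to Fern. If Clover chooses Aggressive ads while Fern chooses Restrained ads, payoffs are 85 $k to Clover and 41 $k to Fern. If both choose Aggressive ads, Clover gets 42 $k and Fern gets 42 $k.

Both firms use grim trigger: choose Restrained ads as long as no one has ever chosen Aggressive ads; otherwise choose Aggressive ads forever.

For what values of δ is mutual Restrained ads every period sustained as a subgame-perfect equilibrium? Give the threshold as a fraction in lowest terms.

Under grim trigger the critical discount factor is (T−C)/(T−P) with T = 85, C = 59, P = 42.
δ* = (85−59)/(85−42) = 26/43.

26/43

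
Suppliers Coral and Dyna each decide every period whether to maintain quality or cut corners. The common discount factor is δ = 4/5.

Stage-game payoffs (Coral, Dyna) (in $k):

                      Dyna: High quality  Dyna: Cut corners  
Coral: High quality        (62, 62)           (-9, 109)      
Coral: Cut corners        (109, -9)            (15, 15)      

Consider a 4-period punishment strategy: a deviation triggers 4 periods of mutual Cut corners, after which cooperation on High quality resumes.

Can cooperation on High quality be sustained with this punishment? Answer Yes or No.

Yes

Comparing payoff streams over the 5 periods until play realigns: cooperate → 62(1+δ+…+δ^4); deviate → 109 + 15(δ+…+δ^4).
Cooperation is sustained iff (62−15)(δ+…+δ^4) ≥ 109−62.
δ+…+δ^4 = 4/5·(1−(4/5)^4)/(1−4/5) = 2.3616, and (109−62)/(62−15) = 1.0000.
2.3616 ≥ 1.0000, so cooperation is sustainable.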